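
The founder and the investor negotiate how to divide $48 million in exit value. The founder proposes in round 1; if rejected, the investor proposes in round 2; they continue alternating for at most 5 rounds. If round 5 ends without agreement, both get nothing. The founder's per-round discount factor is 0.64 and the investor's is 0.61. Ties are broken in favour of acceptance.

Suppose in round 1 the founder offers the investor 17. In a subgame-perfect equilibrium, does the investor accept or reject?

Accept

Round 5 (the founder proposes): the investor will accept anything ≥ 0, so the founder offers 0 and keeps 48.
Round 4 (the investor proposes): the founder can get 48 next round, worth 0.64 × 48 = 30.72 now, so the investor offers 30.72, keeping 17.28.
Round 3 (the founder proposes): the investor can get 17.28 next round, worth 0.61 × 17.28 = 10.5408 now; the founder offers that and keeps 37.4592.
Round 2 (the investor proposes): the founder can get 37.4592 next round, worth 0.64 × 37.4592 = 23.973888 now, so the investor offers 23.973888, keeping 24.026112.
So by rejecting in round 1, the investor gets 24.026112 next round, worth 0.61 × 24.026112 = 14.65592832 now.
Offer 17 ≥ 14.65592832, so the investor accepts.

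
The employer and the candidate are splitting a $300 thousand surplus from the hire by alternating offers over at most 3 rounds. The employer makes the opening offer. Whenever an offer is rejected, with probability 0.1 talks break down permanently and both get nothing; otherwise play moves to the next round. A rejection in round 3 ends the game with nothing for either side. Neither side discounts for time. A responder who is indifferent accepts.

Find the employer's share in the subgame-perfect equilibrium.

Round 3 (the employer proposes): the candidate will accept anything ≥ 0, so the employer offers 0 and keeps 300.
Round 2 (the candidate proposes): rejecting gives the employer an expected 0.9 × 300 = 270; the candidate offers that and keeps 30.
Round 1 (the employer proposes): rejecting gives the candidate an expected 0.9 × 30 = 27; the employer offers that and keeps 273.

273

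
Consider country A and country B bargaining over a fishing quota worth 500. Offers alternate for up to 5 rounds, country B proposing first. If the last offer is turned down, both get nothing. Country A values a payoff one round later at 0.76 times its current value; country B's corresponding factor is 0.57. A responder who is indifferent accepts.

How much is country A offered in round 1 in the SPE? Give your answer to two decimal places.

234.18

Work backward from the last round.
Round 5 (country B proposes): rejection yields 0 for country A; country B offers 0 and keeps 500.
Round 4 (country A proposes): country B can get 500 next round, worth 0.57 × 500 = 285 now. Country A offers 285 and keeps 500 − 285 = 215.
Round 3 (country B proposes): country A can get 215 next round, worth 0.76 × 215 = 163.4 now; country B offers that and keeps 336.6.
Round 2 (country A proposes): country B can get 336.6 next round, worth 0.57 × 336.6 = 191.862 now; country A offers that and keeps 308.138.
Round 1 (country B proposes): country A can get 308.138 next round, worth 0.76 × 308.138 = 234.18488 now, so country B offers 234.18488, keeping 265.81512.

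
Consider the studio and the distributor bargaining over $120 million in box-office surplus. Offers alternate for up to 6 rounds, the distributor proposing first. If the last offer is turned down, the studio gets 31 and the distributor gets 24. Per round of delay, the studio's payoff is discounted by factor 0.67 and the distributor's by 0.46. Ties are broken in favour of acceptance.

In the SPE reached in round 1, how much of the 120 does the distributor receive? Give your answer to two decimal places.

57.09

Round 6 (the studio proposes): the distributor gets 24 if talks fail, so the studio offers 24 and keeps 96.
Round 5 (the distributor proposes): the studio can get 96 next round, worth 0.67 × 96 = 64.32 now; the distributor offers that and keeps 55.68.
Round 4 (the studio proposes): the distributor can get 55.68 next round, worth 0.46 × 55.68 = 25.6128 now, so the studio offers 25.6128, keeping 94.3872.
Round 3 (the distributor proposes): the studio can get 94.3872 next round, worth 0.67 × 94.3872 = 63.239424 now, so the distributor offers 63.239424, keeping 56.760576.
Round 2 (the studio proposes): the distributor can get 56.760576 next round, worth 0.46 × 56.760576 = 26.10986496 now. The studio offers 26.10986496 and keeps 120 − 26.10986496 = 93.89013504.
Round 1 (the distributor proposes): the studio can get 93.89013504 next round, worth 0.67 × 93.89013504 = 62.9063904768 now. The distributor offers 62.9063904768 and keeps 120 − 62.9063904768 = 57.0936095232.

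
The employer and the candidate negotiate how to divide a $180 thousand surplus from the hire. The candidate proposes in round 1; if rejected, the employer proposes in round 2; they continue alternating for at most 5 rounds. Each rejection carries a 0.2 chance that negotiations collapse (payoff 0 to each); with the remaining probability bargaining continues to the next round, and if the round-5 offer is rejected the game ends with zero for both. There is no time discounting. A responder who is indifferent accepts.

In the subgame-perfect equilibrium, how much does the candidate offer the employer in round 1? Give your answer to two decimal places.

By backward induction:
Round 5 (the candidate proposes): the employer will accept anything ≥ 0, so the candidate offers 0 and keeps 180.
Round 4 (the employer proposes): rejecting gives the candidate an expected 0.8 × 180 = 144; the employer offers that and keeps 36.
Round 3 (the candidate proposes): rejecting gives the employer an expected 0.8 × 36 = 28.8, so the candidate offers 28.8, keeping 151.2.
Round 2 (the employer proposes): rejecting gives the candidate an expected 0.8 × 151.2 = 120.96; the employer offers that and keeps 59.04.
Round 1 (the candidate proposes): rejecting gives the employer an expected 0.8 × 59.04 = 47.232. The candidate offers 47.232 and keeps 180 − 47.232 = 132.768.

47.23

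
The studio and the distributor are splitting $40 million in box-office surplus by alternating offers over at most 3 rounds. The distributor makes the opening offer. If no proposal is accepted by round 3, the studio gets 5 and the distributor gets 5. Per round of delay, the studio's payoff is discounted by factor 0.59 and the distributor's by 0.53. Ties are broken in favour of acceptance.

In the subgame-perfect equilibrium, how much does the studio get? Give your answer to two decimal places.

Round 3 (the distributor proposes): the studio gets 5 if talks fail, so the distributor offers 5 and keeps 35.
Round 2 (the studio proposes): the distributor can get 35 next round, worth 0.53 × 35 = 18.55 now; the studio offers that and keeps 21.45.
Round 1 (the distributor proposes): the studio can get 21.45 next round, worth 0.59 × 21.45 = 12.6555 now. The distributor offers 12.6555 and keeps 40 − 12.6555 = 27.3445.

12.66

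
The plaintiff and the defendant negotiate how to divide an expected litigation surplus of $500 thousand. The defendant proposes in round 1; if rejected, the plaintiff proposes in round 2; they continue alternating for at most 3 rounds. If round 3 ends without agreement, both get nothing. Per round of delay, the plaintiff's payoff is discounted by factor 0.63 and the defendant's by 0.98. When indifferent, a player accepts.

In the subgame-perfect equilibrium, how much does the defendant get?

493.7

Round 3 (the defendant proposes): the plaintiff will accept anything ≥ 0, so the defendant offers 0 and keeps 500.
Round 2 (the plaintiff proposes): the defendant can get 500 next round, worth 0.98 × 500 = 490 now, so the plaintiff offers 490, keeping 10.
Round 1 (the defendant proposes): the plaintiff can get 10 next round, worth 0.63 × 10 = 6.3 now, so the defendant offers 6.3, keeping 493.7.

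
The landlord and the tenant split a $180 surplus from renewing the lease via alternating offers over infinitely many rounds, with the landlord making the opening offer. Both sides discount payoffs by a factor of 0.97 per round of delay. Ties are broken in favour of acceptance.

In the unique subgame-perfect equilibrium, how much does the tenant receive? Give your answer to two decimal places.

In a stationary SPE each proposer offers the other exactly their discounted continuation value.
If the landlord keeps x when proposing and the tenant keeps y when proposing, then x = 180 − 0.97y and y = 180 − 0.97x.
Solving: x = 180(1 − 0.97) / (1 − 0.97·0.97) = 5.4 / 0.0591 ≈ 91.3706.
The tenant gets 180 − 91.3706 ≈ 88.6294.

88.63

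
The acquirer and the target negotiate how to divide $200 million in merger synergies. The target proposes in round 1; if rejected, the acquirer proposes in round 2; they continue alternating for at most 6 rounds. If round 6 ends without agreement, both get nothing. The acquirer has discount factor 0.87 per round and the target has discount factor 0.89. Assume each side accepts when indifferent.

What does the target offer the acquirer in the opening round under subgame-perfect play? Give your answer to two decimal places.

Round 6 (the acquirer proposes): rejection yields 0 for the target; the acquirer offers 0 and keeps 200.
Round 5 (the target proposes): the acquirer can get 200 next round, worth 0.87 × 200 = 174 now. The target offers 174 and keeps 200 − 174 = 26.
Round 4 (the acquirer proposes): the target can get 26 next round, worth 0.89 × 26 = 23.14 now. The acquirer offers 23.14 and keeps 200 − 23.14 = 176.86.
Round 3 (the target proposes): the acquirer can get 176.86 next round, worth 0.87 × 176.86 = 153.8682 now. The target offers 153.8682 and keeps 200 − 153.8682 = 46.1318.
Round 2 (the acquirer proposes): the target can get 46.1318 next round, worth 0.89 × 46.1318 = 41.057302 now. The acquirer offers 41.057302 and keeps 200 − 41.057302 = 158.942698.
Round 1 (the target proposes): the acquirer can get 158.942698 next round, worth 0.87 × 158.942698 = 138.28014726 now; the target offers that and keeps 61.71985274.

138.28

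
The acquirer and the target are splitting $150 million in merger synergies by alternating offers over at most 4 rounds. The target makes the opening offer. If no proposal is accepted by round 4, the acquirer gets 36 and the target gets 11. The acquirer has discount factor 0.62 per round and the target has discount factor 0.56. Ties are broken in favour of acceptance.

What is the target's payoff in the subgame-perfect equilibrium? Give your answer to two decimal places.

Round 4 (the acquirer proposes): the target gets 11 if talks fail, so the acquirer offers 11 and keeps 139.
Round 3 (the target proposes): the acquirer can get 139 next round, worth 0.62 × 139 = 86.18 now, so the target offers 86.18, keeping 63.82.
Round 2 (the acquirer proposes): the target can get 63.82 next round, worth 0.56 × 63.82 = 35.7392 now; the acquirer offers that and keeps 114.2608.
Round 1 (the target proposes): the acquirer can get 114.2608 next round, worth 0.62 × 114.2608 = 70.841696 now, so the target offers 70.841696, keeping 79.158304.

79.16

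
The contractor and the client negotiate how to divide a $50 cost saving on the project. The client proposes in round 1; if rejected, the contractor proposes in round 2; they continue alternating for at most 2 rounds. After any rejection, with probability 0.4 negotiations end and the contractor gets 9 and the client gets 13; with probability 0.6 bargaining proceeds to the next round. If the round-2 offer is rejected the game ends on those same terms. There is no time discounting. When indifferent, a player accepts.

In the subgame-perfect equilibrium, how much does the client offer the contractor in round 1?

25.8

By backward induction:
Round 2 (the contractor proposes): the client gets 13 if talks fail, so the contractor offers 13 and keeps 37.
Round 1 (the client proposes): rejecting gives the contractor an expected 0.6 × 37 + 0.4 × 9 = 25.8. The client offers 25.8 and keeps 50 − 25.8 = 24.2.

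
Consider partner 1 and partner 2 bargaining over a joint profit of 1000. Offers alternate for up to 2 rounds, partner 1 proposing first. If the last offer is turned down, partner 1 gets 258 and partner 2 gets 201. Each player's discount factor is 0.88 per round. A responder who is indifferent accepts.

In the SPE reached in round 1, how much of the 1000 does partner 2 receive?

Round 2 (partner 2 proposes): partner 1 gets 258 if talks fail, so partner 2 offers 258 and keeps 742.
Round 1 (partner 1 proposes): partner 2 can get 742 next round, worth 0.88 × 742 = 652.96 now. Partner 1 offers 652.96 and keeps 1000 − 652.96 = 347.04.

652.96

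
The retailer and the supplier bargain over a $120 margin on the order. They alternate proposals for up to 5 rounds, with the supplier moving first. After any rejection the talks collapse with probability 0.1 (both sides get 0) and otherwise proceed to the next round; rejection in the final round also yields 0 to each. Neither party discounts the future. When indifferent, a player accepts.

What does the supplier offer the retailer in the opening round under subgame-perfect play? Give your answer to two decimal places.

19.55

Round 5 (the supplier proposes): the retailer will accept anything ≥ 0, so the supplier offers 0 and keeps 120.
Round 4 (the retailer proposes): rejecting gives the supplier an expected 0.9 × 120 = 108. The retailer offers 108 and keeps 120 − 108 = 12.
Round 3 (the supplier proposes): rejecting gives the retailer an expected 0.9 × 12 = 10.8; the supplier offers that and keeps 109.2.
Round 2 (the retailer proposes): rejecting gives the supplier an expected 0.9 × 109.2 = 98.28. The retailer offers 98.28 and keeps 120 − 98.28 = 21.72.
Round 1 (the supplier proposes): rejecting gives the retailer an expected 0.9 × 21.72 = 19.548. The supplier offers 19.548 and keeps 120 − 19.548 = 100.452.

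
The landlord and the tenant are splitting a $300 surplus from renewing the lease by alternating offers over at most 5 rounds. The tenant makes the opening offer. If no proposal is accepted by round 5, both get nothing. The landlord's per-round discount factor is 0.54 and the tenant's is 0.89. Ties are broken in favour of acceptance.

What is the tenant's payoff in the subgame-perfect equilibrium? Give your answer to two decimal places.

Solve by backward induction from round 5.
Round 5 (the tenant proposes): the landlord will accept anything ≥ 0, so the tenant offers 0 and keeps 300.
Round 4 (the landlord proposes): the tenant can get 300 next round, worth 0.89 × 300 = 267 now; the landlord offers that and keeps 33.
Round 3 (the tenant proposes): the landlord can get 33 next round, worth 0.54 × 33 = 17.82 now; the tenant offers that and keeps 282.18.
Round 2 (the landlord proposes): the tenant can get 282.18 next round, worth 0.89 × 282.18 = 251.1402 now; the landlord offers that and keeps 48.8598.
Round 1 (the tenant proposes): the landlord can get 48.8598 next round, worth 0.54 × 48.8598 = 26.384292 now. The tenant offers 26.384292 and keeps 300 − 26.384292 = 273.615708.

273.62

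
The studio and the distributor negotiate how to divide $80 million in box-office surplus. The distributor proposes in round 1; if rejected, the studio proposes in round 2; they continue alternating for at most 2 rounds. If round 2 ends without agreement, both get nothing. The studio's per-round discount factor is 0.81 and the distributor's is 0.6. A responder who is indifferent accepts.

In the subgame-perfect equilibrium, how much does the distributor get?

Solve by backward induction from round 2.
Round 2 (the studio proposes): the distributor will accept anything ≥ 0, so the studio offers 0 and keeps 80.
Round 1 (the distributor proposes): the studio can get 80 next round, worth 0.81 × 80 = 64.8 now, so the distributor offers 64.8, keeping 15.2.

15.2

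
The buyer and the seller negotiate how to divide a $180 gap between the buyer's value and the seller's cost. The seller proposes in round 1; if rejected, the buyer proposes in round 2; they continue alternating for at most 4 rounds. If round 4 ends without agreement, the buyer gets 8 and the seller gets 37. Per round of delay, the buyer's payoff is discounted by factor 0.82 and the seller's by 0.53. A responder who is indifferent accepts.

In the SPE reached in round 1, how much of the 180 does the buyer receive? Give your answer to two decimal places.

Round 4 (the buyer proposes): the seller gets 37 if talks fail, so the buyer offers 37 and keeps 143.
Round 3 (the seller proposes): the buyer can get 143 next round, worth 0.82 × 143 = 117.26 now, so the seller offers 117.26, keeping 62.74.
Round 2 (the buyer proposes): the seller can get 62.74 next round, worth 0.53 × 62.74 = 33.2522 now. The buyer offers 33.2522 and keeps 180 − 33.2522 = 146.7478.
Round 1 (the seller proposes): the buyer can get 146.7478 next round, worth 0.82 × 146.7478 = 120.333196 now. The seller offers 120.333196 and keeps 180 − 120.333196 = 59.666804.

120.33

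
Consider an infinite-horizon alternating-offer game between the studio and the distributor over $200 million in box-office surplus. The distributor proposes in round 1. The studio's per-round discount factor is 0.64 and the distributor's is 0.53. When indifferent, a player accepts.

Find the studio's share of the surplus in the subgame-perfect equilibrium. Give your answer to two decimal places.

When the distributor proposes, the studio accepts any offer worth at least 0.64 times what the studio would get by proposing next round; and vice versa.
This gives x = 200 − 0.64y and y = 200 − 0.53x, where x and y are each side's share when it proposes.
Hence (1 − 0.64·0.53)x = 200(1 − 0.64), i.e. 0.6608·x = 72.
x ≈ 108.9588; the studio's share is 200 − x ≈ 91.0412.

91.04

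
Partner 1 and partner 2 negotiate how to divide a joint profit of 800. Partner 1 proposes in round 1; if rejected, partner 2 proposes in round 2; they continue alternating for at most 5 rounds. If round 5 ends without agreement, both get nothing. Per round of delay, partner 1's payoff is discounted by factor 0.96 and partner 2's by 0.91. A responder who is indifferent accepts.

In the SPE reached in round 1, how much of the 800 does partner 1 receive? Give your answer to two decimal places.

Solve by backward induction from round 5.
Round 5 (partner 1 proposes): partner 2 will accept anything ≥ 0, so partner 1 offers 0 and keeps 800.
Round 4 (partner 2 proposes): partner 1 can get 800 next round, worth 0.96 × 800 = 768 now. Partner 2 offers 768 and keeps 800 − 768 = 32.
Round 3 (partner 1 proposes): partner 2 can get 32 next round, worth 0.91 × 32 = 29.12 now, so partner 1 offers 29.12, keeping 770.88.
Round 2 (partner 2 proposes): partner 1 can get 770.88 next round, worth 0.96 × 770.88 = 740.0448 now, so partner 2 offers 740.0448, keeping 59.9552.
Round 1 (partner 1 proposes): partner 2 can get 59.9552 next round, worth 0.91 × 59.9552 = 54.559232 now. Partner 1 offers 54.559232 and keeps 800 − 54.559232 = 745.440768.

745.44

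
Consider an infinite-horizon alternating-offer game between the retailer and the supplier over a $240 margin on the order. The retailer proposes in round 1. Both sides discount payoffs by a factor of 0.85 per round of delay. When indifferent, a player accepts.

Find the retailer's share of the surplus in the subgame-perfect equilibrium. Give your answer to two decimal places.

129.73

When the retailer proposes, the supplier accepts any offer worth at least 0.85 times what the supplier would get by proposing next round; and vice versa.
This gives x = 240 − 0.85y and y = 240 − 0.85x, where x and y are each side's share when it proposes.
Hence (1 − 0.85·0.85)x = 240(1 − 0.85), i.e. 0.2775·x = 36.
x ≈ 129.7297; the supplier's share is 240 − x ≈ 110.2703.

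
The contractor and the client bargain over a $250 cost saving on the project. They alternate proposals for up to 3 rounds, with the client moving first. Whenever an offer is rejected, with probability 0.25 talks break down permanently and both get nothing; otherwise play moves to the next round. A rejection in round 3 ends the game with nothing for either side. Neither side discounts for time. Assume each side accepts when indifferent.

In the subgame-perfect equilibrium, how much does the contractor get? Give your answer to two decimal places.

46.88

By backward induction:
Round 3 (the client proposes): the contractor will accept anything ≥ 0, so the client offers 0 and keeps 250.
Round 2 (the contractor proposes): rejecting gives the client an expected 0.75 × 250 = 187.5, so the contractor offers 187.5, keeping 62.5.
Round 1 (the client proposes): rejecting gives the contractor an expected 0.75 × 62.5 = 46.875. The client offers 46.875 and keeps 250 − 46.875 = 203.125.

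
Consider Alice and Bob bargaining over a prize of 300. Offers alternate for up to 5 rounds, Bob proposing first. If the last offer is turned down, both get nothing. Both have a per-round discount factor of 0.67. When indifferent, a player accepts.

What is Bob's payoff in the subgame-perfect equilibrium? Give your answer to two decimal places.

203.89

Work backward from the last round.
Round 5 (Bob proposes): Alice will accept anything ≥ 0, so Bob offers 0 and keeps 300.
Round 4 (Alice proposes): Bob can get 300 next round, worth 0.67 × 300 = 201 now; Alice offers that and keeps 99.
Round 3 (Bob proposes): Alice can get 99 next round, worth 0.67 × 99 = 66.33 now; Bob offers that and keeps 233.67.
Round 2 (Alice proposes): Bob can get 233.67 next round, worth 0.67 × 233.67 = 156.5589 now; Alice offers that and keeps 143.4411.
Round 1 (Bob proposes): Alice can get 143.4411 next round, worth 0.67 × 143.4411 = 96.105537 now, so Bob offers 96.105537, keeping 203.894463.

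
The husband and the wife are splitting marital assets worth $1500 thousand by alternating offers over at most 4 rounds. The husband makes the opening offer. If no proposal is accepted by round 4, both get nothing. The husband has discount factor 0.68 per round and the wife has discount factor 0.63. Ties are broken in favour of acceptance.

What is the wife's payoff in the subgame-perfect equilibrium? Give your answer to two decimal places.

707.24

Round 4 (the wife proposes): the husband will accept anything ≥ 0, so the wife offers 0 and keeps 1500.
Round 3 (the husband proposes): the wife can get 1500 next round, worth 0.63 × 1500 = 945 now. The husband offers 945 and keeps 1500 − 945 = 555.
Round 2 (the wife proposes): the husband can get 555 next round, worth 0.68 × 555 = 377.4 now; the wife offers that and keeps 1122.6.
Round 1 (the husband proposes): the wife can get 1122.6 next round, worth 0.63 × 1122.6 = 707.238 now. The husband offers 707.238 and keeps 1500 − 707.238 = 792.762.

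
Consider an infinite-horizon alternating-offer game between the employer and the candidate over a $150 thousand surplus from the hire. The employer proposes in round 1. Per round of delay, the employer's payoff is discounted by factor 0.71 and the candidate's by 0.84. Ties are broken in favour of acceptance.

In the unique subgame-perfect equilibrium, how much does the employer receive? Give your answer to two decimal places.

59.46

Let x be the employer's share when the employer proposes and y be the candidate's share when the candidate proposes.
The candidate accepts iff offered ≥ 0.84·y, so x = 150 − 0.84y. Symmetrically y = 150 − 0.71x.
Substituting: x = 150 − 0.84(150 − 0.71x), giving x(1 − 0.71·0.84) = 150(1 − 0.84).
So x = 150 × 0.16 / 0.4036 ≈ 59.4648, and the candidate receives 150 − x ≈ 90.5352.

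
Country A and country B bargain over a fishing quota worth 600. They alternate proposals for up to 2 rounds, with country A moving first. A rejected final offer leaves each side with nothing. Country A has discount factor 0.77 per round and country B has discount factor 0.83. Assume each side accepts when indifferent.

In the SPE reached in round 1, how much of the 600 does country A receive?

102

By backward induction:
Round 2 (country B proposes): country A will accept anything ≥ 0, so country B offers 0 and keeps 600.
Round 1 (country A proposes): country B can get 600 next round, worth 0.83 × 600 = 498 now, so country A offers 498, keeping 102.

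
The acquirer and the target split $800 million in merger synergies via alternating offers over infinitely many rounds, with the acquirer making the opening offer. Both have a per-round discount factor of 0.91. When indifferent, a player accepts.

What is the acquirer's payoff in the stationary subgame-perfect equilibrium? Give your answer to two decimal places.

Let x be the acquirer's share when the acquirer proposes and y be the target's share when the target proposes.
The target accepts iff offered ≥ 0.91·y, so x = 800 − 0.91y. Symmetrically y = 800 − 0.91x.
Substituting: x = 800 − 0.91(800 − 0.91x), giving x(1 − 0.91·0.91) = 800(1 − 0.91).
So x = 800 × 0.09 / 0.1719 ≈ 418.8482, and the target receives 800 − x ≈ 381.1518.

418.85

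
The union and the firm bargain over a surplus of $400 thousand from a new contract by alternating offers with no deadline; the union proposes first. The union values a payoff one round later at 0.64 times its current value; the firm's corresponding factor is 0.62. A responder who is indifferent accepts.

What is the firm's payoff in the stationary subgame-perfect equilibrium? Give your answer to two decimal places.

148.01

When the union proposes, the firm accepts any offer worth at least 0.62 times what the firm would get by proposing next round; and vice versa.
This gives x = 400 − 0.62y and y = 400 − 0.64x, where x and y are each side's share when it proposes.
Hence (1 − 0.62·0.64)x = 400(1 − 0.62), i.e. 0.6032·x = 152.
x ≈ 251.9894; the firm's share is 400 − x ≈ 148.0106.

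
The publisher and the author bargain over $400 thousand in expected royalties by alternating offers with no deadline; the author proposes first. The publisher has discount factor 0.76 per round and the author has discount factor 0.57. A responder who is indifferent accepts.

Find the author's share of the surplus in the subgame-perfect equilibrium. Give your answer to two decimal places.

Let x be the author's share when the author proposes and y be the publisher's share when the publisher proposes.
The publisher accepts iff offered ≥ 0.76·y, so x = 400 − 0.76y. Symmetrically y = 400 − 0.57x.
Substituting: x = 400 − 0.76(400 − 0.57x), giving x(1 − 0.57·0.76) = 400(1 − 0.76).
So x = 400 × 0.24 / 0.5668 ≈ 169.3719, and the publisher receives 400 − x ≈ 230.6281.

169.37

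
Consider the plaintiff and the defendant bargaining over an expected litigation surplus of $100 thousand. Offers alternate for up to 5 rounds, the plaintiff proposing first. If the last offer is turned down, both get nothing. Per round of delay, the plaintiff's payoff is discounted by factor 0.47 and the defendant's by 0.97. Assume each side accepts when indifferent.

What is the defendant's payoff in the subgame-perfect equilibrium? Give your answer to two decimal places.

74.85

Round 5 (the plaintiff proposes): the defendant will accept anything ≥ 0, so the plaintiff offers 0 and keeps 100.
Round 4 (the defendant proposes): the plaintiff can get 100 next round, worth 0.47 × 100 = 47 now, so the defendant offers 47, keeping 53.
Round 3 (the plaintiff proposes): the defendant can get 53 next round, worth 0.97 × 53 = 51.41 now, so the plaintiff offers 51.41, keeping 48.59.
Round 2 (the defendant proposes): the plaintiff can get 48.59 next round, worth 0.47 × 48.59 = 22.8373 now. The defendant offers 22.8373 and keeps 100 − 22.8373 = 77.1627.
Round 1 (the plaintiff proposes): the defendant can get 77.1627 next round, worth 0.97 × 77.1627 = 74.847819 now. The plaintiff offers 74.847819 and keeps 100 − 74.847819 = 25.152181.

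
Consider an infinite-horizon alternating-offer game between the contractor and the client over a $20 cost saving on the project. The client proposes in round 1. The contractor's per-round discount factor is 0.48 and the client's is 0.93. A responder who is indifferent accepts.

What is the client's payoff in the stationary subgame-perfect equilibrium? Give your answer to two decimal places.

When the client proposes, the contractor accepts any offer worth at least 0.48 times what the contractor would get by proposing next round; and vice versa.
This gives x = 20 − 0.48y and y = 20 − 0.93x, where x and y are each side's share when it proposes.
Hence (1 − 0.48·0.93)x = 20(1 − 0.48), i.e. 0.5536·x = 10.4.
x ≈ 18.7861; the contractor's share is 20 − x ≈ 1.2139.

18.79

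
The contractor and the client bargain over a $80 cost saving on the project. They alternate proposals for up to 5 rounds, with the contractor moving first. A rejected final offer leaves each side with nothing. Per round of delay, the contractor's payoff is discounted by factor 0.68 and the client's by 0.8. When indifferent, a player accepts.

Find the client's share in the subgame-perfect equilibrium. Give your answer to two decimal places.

31.62

Round 5 (the contractor proposes): rejection yields 0 for the client; the contractor offers 0 and keeps 80.
Round 4 (the client proposes): the contractor can get 80 next round, worth 0.68 × 80 = 54.4 now, so the client offers 54.4, keeping 25.6.
Round 3 (the contractor proposes): the client can get 25.6 next round, worth 0.8 × 25.6 = 20.48 now; the contractor offers that and keeps 59.52.
Round 2 (the client proposes): the contractor can get 59.52 next round, worth 0.68 × 59.52 = 40.4736 now, so the client offers 40.4736, keeping 39.5264.
Round 1 (the contractor proposes): the client can get 39.5264 next round, worth 0.8 × 39.5264 = 31.62112 now; the contractor offers that and keeps 48.37888.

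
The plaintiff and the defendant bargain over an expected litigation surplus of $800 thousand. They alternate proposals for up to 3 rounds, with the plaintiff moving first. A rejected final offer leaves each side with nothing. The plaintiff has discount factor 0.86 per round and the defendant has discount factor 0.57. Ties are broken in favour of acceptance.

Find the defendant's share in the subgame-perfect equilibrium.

Round 3 (the plaintiff proposes): the defendant will accept anything ≥ 0, so the plaintiff offers 0 and keeps 800.
Round 2 (the defendant proposes): the plaintiff can get 800 next round, worth 0.86 × 800 = 688 now, so the defendant offers 688, keeping 112.
Round 1 (the plaintiff proposes): the defendant can get 112 next round, worth 0.57 × 112 = 63.84 now; the plaintiff offers that and keeps 736.16.

63.84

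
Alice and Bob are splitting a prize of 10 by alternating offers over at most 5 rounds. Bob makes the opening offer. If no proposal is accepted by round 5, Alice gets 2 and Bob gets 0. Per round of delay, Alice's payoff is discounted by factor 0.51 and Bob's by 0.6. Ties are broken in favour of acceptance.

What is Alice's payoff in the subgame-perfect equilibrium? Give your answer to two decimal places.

2.85

Solve by backward induction from round 5.
Round 5 (Bob proposes): Alice gets 2 if talks fail, so Bob offers 2 and keeps 8.
Round 4 (Alice proposes): Bob can get 8 next round, worth 0.6 × 8 = 4.8 now; Alice offers that and keeps 5.2.
Round 3 (Bob proposes): Alice can get 5.2 next round, worth 0.51 × 5.2 = 2.652 now, so Bob offers 2.652, keeping 7.348.
Round 2 (Alice proposes): Bob can get 7.348 next round, worth 0.6 × 7.348 = 4.4088 now, so Alice offers 4.4088, keeping 5.5912.
Round 1 (Bob proposes): Alice can get 5.5912 next round, worth 0.51 × 5.5912 = 2.851512 now, so Bob offers 2.851512, keeping 7.148488.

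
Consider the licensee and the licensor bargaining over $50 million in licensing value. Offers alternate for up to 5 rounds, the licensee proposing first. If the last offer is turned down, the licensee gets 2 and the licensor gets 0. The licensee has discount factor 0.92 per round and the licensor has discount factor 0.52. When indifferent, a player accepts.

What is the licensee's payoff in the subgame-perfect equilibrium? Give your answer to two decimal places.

Round 5 (the licensee proposes): the licensor will accept anything ≥ 0, so the licensee offers 0 and keeps 50.
Round 4 (the licensor proposes): the licensee can get 50 next round, worth 0.92 × 50 = 46 now, so the licensor offers 46, keeping 4.
Round 3 (the licensee proposes): the licensor can get 4 next round, worth 0.52 × 4 = 2.08 now, so the licensee offers 2.08, keeping 47.92.
Round 2 (the licensor proposes): the licensee can get 47.92 next round, worth 0.92 × 47.92 = 44.0864 now. The licensor offers 44.0864 and keeps 50 − 44.0864 = 5.9136.
Round 1 (the licensee proposes): the licensor can get 5.9136 next round, worth 0.52 × 5.9136 = 3.075072 now; the licensee offers that and keeps 46.924928.

46.92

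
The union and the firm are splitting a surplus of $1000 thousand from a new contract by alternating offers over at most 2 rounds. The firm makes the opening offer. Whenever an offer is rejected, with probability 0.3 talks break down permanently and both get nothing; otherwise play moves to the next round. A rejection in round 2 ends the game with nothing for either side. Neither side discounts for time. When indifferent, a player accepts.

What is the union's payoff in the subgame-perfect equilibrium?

700

Round 2 (the union proposes): the firm will accept anything ≥ 0, so the union offers 0 and keeps 1000.
Round 1 (the firm proposes): rejecting gives the union an expected 0.7 × 1000 = 700, so the firm offers 700, keeping 300.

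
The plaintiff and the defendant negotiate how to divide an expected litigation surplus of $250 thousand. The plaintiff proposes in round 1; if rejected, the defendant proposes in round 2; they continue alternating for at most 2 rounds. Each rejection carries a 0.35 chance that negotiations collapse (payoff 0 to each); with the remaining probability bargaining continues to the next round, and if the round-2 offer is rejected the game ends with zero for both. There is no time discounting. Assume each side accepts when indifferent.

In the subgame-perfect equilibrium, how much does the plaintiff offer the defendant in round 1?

162.5

Round 2 (the defendant proposes): the plaintiff will accept anything ≥ 0, so the defendant offers 0 and keeps 250.
Round 1 (the plaintiff proposes): rejecting gives the defendant an expected 0.65 × 250 = 162.5. The plaintiff offers 162.5 and keeps 250 − 162.5 = 87.5.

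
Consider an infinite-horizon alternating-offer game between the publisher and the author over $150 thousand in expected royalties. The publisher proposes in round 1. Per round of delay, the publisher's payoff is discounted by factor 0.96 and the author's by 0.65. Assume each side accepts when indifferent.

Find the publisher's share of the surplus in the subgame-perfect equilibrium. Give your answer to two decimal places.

139.63

Let x be the publisher's share when the publisher proposes and y be the author's share when the author proposes.
The author accepts iff offered ≥ 0.65·y, so x = 150 − 0.65y. Symmetrically y = 150 − 0.96x.
Substituting: x = 150 − 0.65(150 − 0.96x), giving x(1 − 0.96·0.65) = 150(1 − 0.65).
So x = 150 × 0.35 / 0.376 ≈ 139.6277, and the author receives 150 − x ≈ 10.3723.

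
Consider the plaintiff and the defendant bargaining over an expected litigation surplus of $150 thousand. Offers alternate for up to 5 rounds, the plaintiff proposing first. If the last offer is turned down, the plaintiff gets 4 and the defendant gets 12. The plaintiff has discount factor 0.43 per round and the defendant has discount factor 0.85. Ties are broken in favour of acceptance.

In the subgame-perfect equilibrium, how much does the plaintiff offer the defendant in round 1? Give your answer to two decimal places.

100.84

Round 5 (the plaintiff proposes): the defendant gets 12 if talks fail, so the plaintiff offers 12 and keeps 138.
Round 4 (the defendant proposes): the plaintiff can get 138 next round, worth 0.43 × 138 = 59.34 now. The defendant offers 59.34 and keeps 150 − 59.34 = 90.66.
Round 3 (the plaintiff proposes): the defendant can get 90.66 next round, worth 0.85 × 90.66 = 77.061 now. The plaintiff offers 77.061 and keeps 150 − 77.061 = 72.939.
Round 2 (the defendant proposes): the plaintiff can get 72.939 next round, worth 0.43 × 72.939 = 31.36377 now, so the defendant offers 31.36377, keeping 118.63623.
Round 1 (the plaintiff proposes): the defendant can get 118.63623 next round, worth 0.85 × 118.63623 = 100.8407955 now. The plaintiff offers 100.8407955 and keeps 150 − 100.8407955 = 49.1592045.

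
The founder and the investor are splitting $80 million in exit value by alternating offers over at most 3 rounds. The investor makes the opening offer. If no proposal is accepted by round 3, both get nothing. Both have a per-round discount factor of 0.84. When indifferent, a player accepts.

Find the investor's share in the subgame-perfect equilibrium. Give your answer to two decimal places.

69.25

By backward induction:
Round 3 (the investor proposes): rejection yields 0 for the founder; the investor offers 0 and keeps 80.
Round 2 (the founder proposes): the investor can get 80 next round, worth 0.84 × 80 = 67.2 now; the founder offers that and keeps 12.8.
Round 1 (the investor proposes): the founder can get 12.8 next round, worth 0.84 × 12.8 = 10.752 now, so the investor offers 10.752, keeping 69.248.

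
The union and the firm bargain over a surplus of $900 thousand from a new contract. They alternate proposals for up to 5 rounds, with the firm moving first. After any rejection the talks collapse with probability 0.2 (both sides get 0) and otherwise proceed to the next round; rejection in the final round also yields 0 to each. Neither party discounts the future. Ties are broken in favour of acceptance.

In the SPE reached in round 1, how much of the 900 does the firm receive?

663.84

By backward induction:
Round 5 (the firm proposes): the union will accept anything ≥ 0, so the firm offers 0 and keeps 900.
Round 4 (the union proposes): rejecting gives the firm an expected 0.8 × 900 = 720. The union offers 720 and keeps 900 − 720 = 180.
Round 3 (the firm proposes): rejecting gives the union an expected 0.8 × 180 = 144; the firm offers that and keeps 756.
Round 2 (the union proposes): rejecting gives the firm an expected 0.8 × 756 = 604.8; the union offers that and keeps 295.2.
Round 1 (the firm proposes): rejecting gives the union an expected 0.8 × 295.2 = 236.16, so the firm offers 236.16, keeping 663.84.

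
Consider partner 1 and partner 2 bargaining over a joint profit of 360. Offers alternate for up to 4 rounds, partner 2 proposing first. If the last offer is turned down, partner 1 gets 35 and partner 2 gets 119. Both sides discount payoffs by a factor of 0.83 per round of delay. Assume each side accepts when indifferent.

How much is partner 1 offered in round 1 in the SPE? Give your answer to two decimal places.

Round 4 (partner 1 proposes): partner 2 gets 119 if talks fail, so partner 1 offers 119 and keeps 241.
Round 3 (partner 2 proposes): partner 1 can get 241 next round, worth 0.83 × 241 = 200.03 now, so partner 2 offers 200.03, keeping 159.97.
Round 2 (partner 1 proposes): partner 2 can get 159.97 next round, worth 0.83 × 159.97 = 132.7751 now; partner 1 offers that and keeps 227.2249.
Round 1 (partner 2 proposes): partner 1 can get 227.2249 next round, worth 0.83 × 227.2249 = 188.596667 now; partner 2 offers that and keeps 171.403333.

188.60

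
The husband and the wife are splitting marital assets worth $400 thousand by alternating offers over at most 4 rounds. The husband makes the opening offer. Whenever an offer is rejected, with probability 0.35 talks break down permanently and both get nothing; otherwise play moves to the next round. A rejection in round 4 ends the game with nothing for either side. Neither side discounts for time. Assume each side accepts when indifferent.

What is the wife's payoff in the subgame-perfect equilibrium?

Round 4 (the wife proposes): rejection yields 0 for the husband; the wife offers 0 and keeps 400.
Round 3 (the husband proposes): rejecting gives the wife an expected 0.65 × 400 = 260. The husband offers 260 and keeps 400 − 260 = 140.
Round 2 (the wife proposes): rejecting gives the husband an expected 0.65 × 140 = 91; the wife offers that and keeps 309.
Round 1 (the husband proposes): rejecting gives the wife an expected 0.65 × 309 = 200.85. The husband offers 200.85 and keeps 400 − 200.85 = 199.15.

200.85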